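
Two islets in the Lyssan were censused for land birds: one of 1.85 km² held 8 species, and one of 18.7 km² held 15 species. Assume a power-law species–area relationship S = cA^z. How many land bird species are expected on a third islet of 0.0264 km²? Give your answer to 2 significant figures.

2.5

z = ln(15/8) / ln(18.7/1.85) = 0.6286 / 2.3133 = 0.2717
c = 8 / 1.85^0.2717 = 8 / 1.182 = 6.768
S₃ = 6.768 × 0.0264^0.2717 = 6.768 × 0.3725 ≈ 2.521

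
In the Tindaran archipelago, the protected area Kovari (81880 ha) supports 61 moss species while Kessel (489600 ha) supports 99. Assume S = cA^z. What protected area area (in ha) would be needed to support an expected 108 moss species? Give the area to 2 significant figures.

680000 ha

z = ln(99/61) / ln(489600/81880) = 0.4842 / 1.7883 = 0.2708
c = 61 / 81880^0.2708 = 61 / 21.4 = 2.851
A = (108/2.851)^(1/0.2708) ⇒ ln A = ln(37.89)/0.2708 = 13.4227
A = e^13.4227 ≈ 675143 ha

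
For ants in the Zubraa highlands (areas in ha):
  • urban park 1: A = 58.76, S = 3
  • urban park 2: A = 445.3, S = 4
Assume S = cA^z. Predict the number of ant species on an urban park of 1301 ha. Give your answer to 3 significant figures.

z = ln(4/3) / ln(445.3/58.76) = 0.2877 / 2.0253 = 0.1420
c = 3 / 58.76^0.1420 = 3 / 1.784 = 1.682
S₃ = 1.682 × 1301^0.1420 = 1.682 × 2.769 ≈ 4.658

4.66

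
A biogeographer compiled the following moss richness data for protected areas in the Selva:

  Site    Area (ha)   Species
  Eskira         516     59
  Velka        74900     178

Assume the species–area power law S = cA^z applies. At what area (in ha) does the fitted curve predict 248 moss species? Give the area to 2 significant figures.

z = ln(178/59) / ln(74900/516) = 1.1042 / 4.9778 = 0.2218
c = 59 / 516^0.2218 = 59 / 3.997 = 14.76
A = (248/14.76)^(1/0.2218) ⇒ ln A = ln(16.8)/0.2218 = 12.7189
A = e^12.7189 ≈ 334009 ha

330000 ha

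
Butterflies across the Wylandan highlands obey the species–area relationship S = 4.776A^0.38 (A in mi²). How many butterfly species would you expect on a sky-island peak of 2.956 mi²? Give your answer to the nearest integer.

S = 4.776 × 2.956^0.38
ln S = ln 4.776 + 0.38 × ln 2.956 = 1.5636 + 0.38 × 1.0838 = 1.9755
S = e^1.9755 ≈ 7.21

7 species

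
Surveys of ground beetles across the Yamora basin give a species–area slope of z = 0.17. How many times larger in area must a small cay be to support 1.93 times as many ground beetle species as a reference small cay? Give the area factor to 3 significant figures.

(A₂/A₁)^0.17 = 1.93, so A₂/A₁ = 1.93^(1/0.17) = 1.93^5.882
ln(A₂/A₁) = ln 1.93 / 0.17 = 0.6575 / 0.17 = 3.8678
A₂/A₁ = e^3.8678 ≈ 47.84

47.8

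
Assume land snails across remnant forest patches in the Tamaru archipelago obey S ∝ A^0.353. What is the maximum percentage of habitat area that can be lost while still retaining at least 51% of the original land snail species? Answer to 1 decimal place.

Need (A_new/A_old)^0.353 = 0.51, so A_new/A_old = 0.51^(1/0.353) = 0.51^2.833
ln(A_new/A_old) = ln 0.51 / 0.353 = -0.6733 / 0.353 = -1.9075
A_new/A_old = e^-1.9075 ≈ 0.1485
Fraction that can be lost = 1 − 0.1485 = 0.8515

85.2%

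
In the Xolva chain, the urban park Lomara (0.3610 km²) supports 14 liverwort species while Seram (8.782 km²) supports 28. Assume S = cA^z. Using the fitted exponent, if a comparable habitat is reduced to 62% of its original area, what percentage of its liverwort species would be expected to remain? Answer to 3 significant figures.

z = ln(28/14) / ln(8.782/0.361) = 0.6931 / 3.1916 = 0.2172
S_new/S_old = (A_new/A_old)^z = 0.62^0.2172 = exp(0.2172 × -0.4780) = 0.9014

90.1%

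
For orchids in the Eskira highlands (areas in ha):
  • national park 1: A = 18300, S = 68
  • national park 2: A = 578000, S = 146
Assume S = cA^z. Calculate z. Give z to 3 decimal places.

0.221

Taking logs: ln S = ln c + z ln A, so z = (ln S₂ − ln S₁)/(ln A₂ − ln A₁).
z = ln(146/68) / ln(578000/18300) = ln(2.147) / ln(31.58) = 0.7641 / 3.4527 = 0.2213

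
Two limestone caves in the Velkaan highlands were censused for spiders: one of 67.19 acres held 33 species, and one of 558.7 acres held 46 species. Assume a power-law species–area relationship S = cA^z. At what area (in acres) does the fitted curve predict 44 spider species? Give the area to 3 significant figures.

z = ln(46/33) / ln(558.7/67.19) = 0.3321 / 2.1181 = 0.1568
c = 33 / 67.19^0.1568 = 33 / 1.934 = 17.06
A = (44/17.06)^(1/0.1568) ⇒ ln A = ln(2.579)/0.1568 = 6.0421
A = e^6.0421 ≈ 420.8 acres

421 acres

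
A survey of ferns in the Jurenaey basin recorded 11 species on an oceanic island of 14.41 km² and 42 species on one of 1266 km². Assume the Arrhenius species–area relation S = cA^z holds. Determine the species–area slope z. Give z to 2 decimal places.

Taking logs: ln S = ln c + z ln A, so z = (ln S₂ − ln S₁)/(ln A₂ − ln A₁).
z = ln(42/11) / ln(1266/14.41) = ln(3.818) / ln(87.86) = 1.3398 / 4.4757 = 0.2993

0.30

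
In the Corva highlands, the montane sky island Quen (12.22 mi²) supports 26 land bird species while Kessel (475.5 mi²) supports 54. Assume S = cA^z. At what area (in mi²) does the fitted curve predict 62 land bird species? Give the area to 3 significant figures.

950 mi²

z = ln(54/26) / ln(475.5/12.22) = 0.7309 / 3.6613 = 0.1996
c = 26 / 12.22^0.1996 = 26 / 1.648 = 15.77
A = (62/15.77)^(1/0.1996) ⇒ ln A = ln(3.93)/0.1996 = 6.8564
A = e^6.8564 ≈ 950 mi²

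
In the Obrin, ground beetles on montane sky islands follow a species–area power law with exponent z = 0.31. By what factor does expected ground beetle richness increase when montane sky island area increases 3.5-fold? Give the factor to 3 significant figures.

1.47

S₂/S₁ = (A₂/A₁)^z = 3.5^0.31
ln(S₂/S₁) = 0.31 × ln 3.5 = 0.31 × 1.2528 = 0.3884
S₂/S₁ = e^0.3884 ≈ 1.475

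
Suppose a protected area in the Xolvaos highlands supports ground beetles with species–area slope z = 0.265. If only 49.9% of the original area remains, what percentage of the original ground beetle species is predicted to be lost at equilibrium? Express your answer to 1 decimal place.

S_new/S_old = (A_new/A_old)^z = 0.499^0.265
= exp(0.265 × ln 0.499) = exp(0.265 × -0.6951) = exp(-0.1842) ≈ 0.8318
Fraction lost = 1 − 0.8318 = 0.1682

16.8%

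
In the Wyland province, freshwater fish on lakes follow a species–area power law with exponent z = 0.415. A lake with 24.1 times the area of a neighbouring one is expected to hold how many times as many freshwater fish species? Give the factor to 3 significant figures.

S₂/S₁ = (A₂/A₁)^z = 24.1^0.415
ln(S₂/S₁) = 0.415 × ln 24.1 = 0.415 × 3.1822 = 1.3206
S₂/S₁ = e^1.3206 ≈ 3.746

3.75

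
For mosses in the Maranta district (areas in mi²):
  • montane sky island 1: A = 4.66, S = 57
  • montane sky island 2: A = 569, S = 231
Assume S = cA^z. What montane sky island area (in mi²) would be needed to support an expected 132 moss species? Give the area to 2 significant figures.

83 mi²

z = ln(231/57) / ln(569/4.66) = 1.3994 / 4.8049 = 0.2912
c = 57 / 4.66^0.2912 = 57 / 1.566 = 36.41
A = (132/36.41)^(1/0.2912) ⇒ ln A = ln(3.625)/0.2912 = 4.4224
A = e^4.4224 ≈ 83.29 mi²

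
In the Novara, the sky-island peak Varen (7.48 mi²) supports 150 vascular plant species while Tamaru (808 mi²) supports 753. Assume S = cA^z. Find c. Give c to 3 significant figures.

75.0

z = ln(S₂/S₁) / ln(A₂/A₁) = ln(753/150) / ln(808/7.48) = 1.6134 / 4.6823 = 0.3446
c = S₁ / A₁^z = 150 / 7.48^0.3446 = 150 / 2 = 74.98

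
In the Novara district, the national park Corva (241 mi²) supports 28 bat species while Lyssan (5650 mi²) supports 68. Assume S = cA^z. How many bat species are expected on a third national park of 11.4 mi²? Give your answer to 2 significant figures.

12

z = ln(68/28) / ln(5650/241) = 0.8873 / 3.1546 = 0.2813
c = 28 / 241^0.2813 = 28 / 4.677 = 5.986
S₃ = 5.986 × 11.4^0.2813 = 5.986 × 1.983 ≈ 11.87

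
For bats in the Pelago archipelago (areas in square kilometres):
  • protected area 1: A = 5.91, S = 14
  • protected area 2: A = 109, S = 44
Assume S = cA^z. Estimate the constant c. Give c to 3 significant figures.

z = ln(S₂/S₁) / ln(A₂/A₁) = ln(44/14) / ln(109/5.91) = 1.1451 / 2.9147 = 0.3929
c = S₁ / A₁^z = 14 / 5.91^0.3929 = 14 / 2.01 = 6.966

6.97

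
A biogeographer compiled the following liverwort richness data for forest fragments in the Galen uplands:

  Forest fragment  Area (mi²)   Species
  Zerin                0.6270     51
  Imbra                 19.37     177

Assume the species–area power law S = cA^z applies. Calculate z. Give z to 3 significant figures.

Taking logs: ln S = ln c + z ln A, so z = (ln S₂ − ln S₁)/(ln A₂ − ln A₁).
z = ln(177/51) / ln(19.37/0.627) = ln(3.471) / ln(30.89) = 1.2443 / 3.4305 = 0.3627

0.363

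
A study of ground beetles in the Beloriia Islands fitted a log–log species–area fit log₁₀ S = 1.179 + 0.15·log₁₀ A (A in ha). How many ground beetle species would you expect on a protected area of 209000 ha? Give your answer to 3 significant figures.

94.8

S = 15.1 × 209000^0.15 = 15.1 × 6.281 ≈ 94.85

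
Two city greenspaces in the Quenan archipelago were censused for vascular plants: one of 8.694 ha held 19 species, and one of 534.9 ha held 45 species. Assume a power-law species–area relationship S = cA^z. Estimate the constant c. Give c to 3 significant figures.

12.1

z = ln(S₂/S₁) / ln(A₂/A₁) = ln(45/19) / ln(534.9/8.694) = 0.8622 / 4.1194 = 0.2093
c = S₁ / A₁^z = 19 / 8.694^0.2093 = 19 / 1.572 = 12.08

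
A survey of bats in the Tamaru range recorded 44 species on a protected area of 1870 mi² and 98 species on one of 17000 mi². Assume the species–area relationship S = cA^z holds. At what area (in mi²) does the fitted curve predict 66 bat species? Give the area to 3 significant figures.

5720 mi²

z = ln(98/44) / ln(17000/1870) = 0.8008 / 2.2073 = 0.3628
c = 44 / 1870^0.3628 = 44 / 15.38 = 2.861
A = (66/2.861)^(1/0.3628) ⇒ ln A = ln(23.07)/0.3628 = 8.6513
A = e^8.6513 ≈ 5718 mi²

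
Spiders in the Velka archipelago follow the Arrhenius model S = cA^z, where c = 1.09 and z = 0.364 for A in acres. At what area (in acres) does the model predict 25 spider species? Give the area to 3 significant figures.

25 = 1.09 × A^0.364  ⇒  A^0.364 = 25/1.09 = 22.94
ln A = ln(22.94) / 0.364 = 3.1327 / 0.364 = 8.6063
A = e^8.6063 ≈ 5466 acres

5470 acres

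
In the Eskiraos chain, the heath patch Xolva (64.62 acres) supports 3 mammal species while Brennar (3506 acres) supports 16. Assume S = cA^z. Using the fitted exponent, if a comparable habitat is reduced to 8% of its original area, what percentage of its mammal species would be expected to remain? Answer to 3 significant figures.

z = ln(16/3) / ln(3506/64.62) = 1.6740 / 3.9937 = 0.4192
S_new/S_old = (A_new/A_old)^z = 0.08^0.4192 = exp(0.4192 × -2.5257) = 0.3469

34.7%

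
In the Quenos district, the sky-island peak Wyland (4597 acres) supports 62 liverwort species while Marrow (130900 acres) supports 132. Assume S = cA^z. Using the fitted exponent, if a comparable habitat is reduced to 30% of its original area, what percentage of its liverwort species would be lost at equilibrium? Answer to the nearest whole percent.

24%

z = ln(132/62) / ln(130900/4597) = 0.7557 / 3.3490 = 0.2256
S_new/S_old = (A_new/A_old)^z = 0.3^0.2256 = exp(0.2256 × -1.2040) = 0.7621
Fraction lost = 1 − 0.7621 = 0.2379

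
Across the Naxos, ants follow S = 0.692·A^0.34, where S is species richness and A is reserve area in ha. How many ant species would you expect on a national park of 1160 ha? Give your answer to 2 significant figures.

S = 0.692 × 1160^0.34
ln S = ln 0.692 + 0.34 × ln 1160 = -0.3682 + 0.34 × 7.0562 = 2.0309
S = e^2.0309 ≈ 7.621

7.6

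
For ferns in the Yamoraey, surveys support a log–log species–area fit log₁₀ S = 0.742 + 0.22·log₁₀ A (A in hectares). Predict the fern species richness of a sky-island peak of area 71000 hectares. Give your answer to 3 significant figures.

S = 5.521 × 71000^0.22
ln S = ln 5.521 + 0.22 × ln 71000 = 1.7085 + 0.22 × 11.1704 = 4.1660
S = e^4.1660 ≈ 64.46

64.5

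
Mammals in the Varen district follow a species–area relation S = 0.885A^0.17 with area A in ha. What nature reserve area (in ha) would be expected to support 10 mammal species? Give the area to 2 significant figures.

10 = 0.885 × A^0.17  ⇒  A^0.17 = 10/0.885 = 11.3
ln A = ln(11.3) / 0.17 = 2.4248 / 0.17 = 14.2633
A = e^14.2633 ≈ 1564773 ha

1600000 ha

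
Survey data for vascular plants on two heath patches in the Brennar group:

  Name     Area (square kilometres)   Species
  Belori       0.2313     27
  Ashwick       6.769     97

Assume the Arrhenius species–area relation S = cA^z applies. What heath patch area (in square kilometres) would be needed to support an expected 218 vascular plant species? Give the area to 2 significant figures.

z = ln(97/27) / ln(6.769/0.2313) = 1.2789 / 3.3764 = 0.3788
c = 27 / 0.2313^0.3788 = 27 / 0.5743 = 47.01
A = (218/47.01)^(1/0.3788) ⇒ ln A = ln(4.637)/0.3788 = 4.0503
A = e^4.0503 ≈ 57.41 square kilometres

57 square kilometres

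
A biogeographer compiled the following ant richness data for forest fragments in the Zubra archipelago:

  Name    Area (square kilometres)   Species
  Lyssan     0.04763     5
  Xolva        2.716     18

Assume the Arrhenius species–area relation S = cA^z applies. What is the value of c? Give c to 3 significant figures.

z = ln(S₂/S₁) / ln(A₂/A₁) = ln(18/5) / ln(2.716/0.04763) = 1.2809 / 4.0435 = 0.3168
c = S₁ / A₁^z = 5 / 0.04763^0.3168 = 5 / 0.3812 = 13.12

13.1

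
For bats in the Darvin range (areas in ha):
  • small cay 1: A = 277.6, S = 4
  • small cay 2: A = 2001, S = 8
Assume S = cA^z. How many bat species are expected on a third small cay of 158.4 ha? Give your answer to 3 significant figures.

3.29

z = ln(8/4) / ln(2001/277.6) = 0.6931 / 1.9752 = 0.3509
c = 4 / 277.6^0.3509 = 4 / 7.202 = 0.5554
S₃ = 0.5554 × 158.4^0.3509 = 0.5554 × 5.915 ≈ 3.285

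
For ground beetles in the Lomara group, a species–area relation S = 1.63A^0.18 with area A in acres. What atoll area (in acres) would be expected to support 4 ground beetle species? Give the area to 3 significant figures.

4 = 1.63 × A^0.18  ⇒  A^0.18 = 4/1.63 = 2.454
ln A = ln(2.454) / 0.18 = 0.8977 / 0.18 = 4.9873
A = e^4.9873 ≈ 146.5 acres

147 acres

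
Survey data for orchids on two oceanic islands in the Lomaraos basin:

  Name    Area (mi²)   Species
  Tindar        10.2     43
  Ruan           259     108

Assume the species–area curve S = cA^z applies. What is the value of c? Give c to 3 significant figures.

22.2

z = ln(S₂/S₁) / ln(A₂/A₁) = ln(108/43) / ln(259/10.2) = 0.9209 / 3.2344 = 0.2847
c = S₁ / A₁^z = 43 / 10.2^0.2847 = 43 / 1.937 = 22.2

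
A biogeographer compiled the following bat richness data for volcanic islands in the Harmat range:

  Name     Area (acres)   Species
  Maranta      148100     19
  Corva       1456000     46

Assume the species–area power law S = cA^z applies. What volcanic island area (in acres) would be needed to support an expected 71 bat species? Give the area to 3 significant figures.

4470000 acres

z = ln(46/19) / ln(1456000/148100) = 0.8842 / 2.2856 = 0.3869
c = 19 / 148100^0.3869 = 19 / 100.1 = 0.1899
A = (71/0.1899)^(1/0.3869) ⇒ ln A = ln(373.9)/0.3869 = 15.3131
A = e^15.3131 ≈ 4471089 acres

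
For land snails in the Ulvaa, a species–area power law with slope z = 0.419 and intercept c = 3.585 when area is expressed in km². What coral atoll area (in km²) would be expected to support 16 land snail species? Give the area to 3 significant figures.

16 = 3.585 × A^0.419  ⇒  A^0.419 = 16/3.585 = 4.463
ln A = ln(4.463) / 0.419 = 1.4958 / 0.419 = 3.5700
A = e^3.5700 ≈ 35.52 km²

35.5 km²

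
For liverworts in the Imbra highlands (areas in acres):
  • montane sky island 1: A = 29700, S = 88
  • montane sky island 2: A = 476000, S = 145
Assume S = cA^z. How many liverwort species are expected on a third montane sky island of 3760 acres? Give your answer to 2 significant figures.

61

z = ln(145/88) / ln(476000/29700) = 0.4994 / 2.7743 = 0.1800
c = 88 / 29700^0.1800 = 88 / 6.385 = 13.78
S₃ = 13.78 × 3760^0.1800 = 13.78 × 4.401 ≈ 60.66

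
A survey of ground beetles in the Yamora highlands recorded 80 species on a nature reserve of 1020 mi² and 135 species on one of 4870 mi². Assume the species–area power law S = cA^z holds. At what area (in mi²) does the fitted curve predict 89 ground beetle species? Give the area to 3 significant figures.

1400 mi²

z = ln(135/80) / ln(4870/1020) = 0.5232 / 1.5633 = 0.3347
c = 80 / 1020^0.3347 = 80 / 10.16 = 7.872
A = (89/7.872)^(1/0.3347) ⇒ ln A = ln(11.31)/0.3347 = 7.2461
A = e^7.2461 ≈ 1403 mi²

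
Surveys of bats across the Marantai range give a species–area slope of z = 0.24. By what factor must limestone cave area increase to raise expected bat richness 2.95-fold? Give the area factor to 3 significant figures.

90.7

(A₂/A₁)^0.24 = 2.95, so A₂/A₁ = 2.95^(1/0.24) = 2.95^4.167
ln(A₂/A₁) = ln 2.95 / 0.24 = 1.0818 / 0.24 = 4.5075
A₂/A₁ = e^4.5075 ≈ 90.7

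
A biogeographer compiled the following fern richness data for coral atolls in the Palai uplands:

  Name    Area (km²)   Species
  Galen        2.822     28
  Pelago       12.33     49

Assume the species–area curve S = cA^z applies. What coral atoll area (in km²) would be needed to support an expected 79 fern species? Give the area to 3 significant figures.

43.4 km²

z = ln(49/28) / ln(12.33/2.822) = 0.5596 / 1.4746 = 0.3795
c = 28 / 2.822^0.3795 = 28 / 1.482 = 18.89
A = (79/18.89)^(1/0.3795) ⇒ ln A = ln(4.183)/0.3795 = 3.7706
A = e^3.7706 ≈ 43.41 km²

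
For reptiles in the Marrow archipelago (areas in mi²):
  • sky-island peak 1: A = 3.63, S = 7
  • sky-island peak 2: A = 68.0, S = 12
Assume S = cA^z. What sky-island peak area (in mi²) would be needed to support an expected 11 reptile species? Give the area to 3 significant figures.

42.4 mi²

z = ln(12/7) / ln(68/3.63) = 0.5390 / 2.9303 = 0.1839
c = 7 / 3.63^0.1839 = 7 / 1.268 = 5.522
A = (11/5.522)^(1/0.1839) ⇒ ln A = ln(1.992)/0.1839 = 3.7465
A = e^3.7465 ≈ 42.37 mi²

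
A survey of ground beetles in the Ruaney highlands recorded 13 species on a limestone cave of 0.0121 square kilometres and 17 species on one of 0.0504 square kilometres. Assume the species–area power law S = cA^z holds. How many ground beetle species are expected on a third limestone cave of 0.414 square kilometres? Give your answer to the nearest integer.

z = ln(17/13) / ln(0.0504/0.0121) = 0.2683 / 1.4268 = 0.1880
c = 13 / 0.0121^0.1880 = 13 / 0.436 = 29.81
S₃ = 29.81 × 0.414^0.1880 = 29.81 × 0.8472 ≈ 25.26

25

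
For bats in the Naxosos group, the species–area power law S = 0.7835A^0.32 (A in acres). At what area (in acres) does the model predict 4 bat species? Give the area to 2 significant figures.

160 acres

4 = 0.7835 × A^0.32  ⇒  A^0.32 = 4/0.7835 = 5.105
ln A = ln(5.105) / 0.32 = 1.6303 / 0.32 = 5.0946
A = e^5.0946 ≈ 163.1 acres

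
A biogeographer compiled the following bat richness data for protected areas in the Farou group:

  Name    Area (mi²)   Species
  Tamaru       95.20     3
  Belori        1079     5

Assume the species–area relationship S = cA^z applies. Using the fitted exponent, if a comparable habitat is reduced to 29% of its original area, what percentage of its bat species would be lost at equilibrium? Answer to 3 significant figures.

z = ln(5/3) / ln(1079/95.2) = 0.5108 / 2.4278 = 0.2104
S_new/S_old = (A_new/A_old)^z = 0.29^0.2104 = exp(0.2104 × -1.2379) = 0.7707
Fraction lost = 1 − 0.7707 = 0.2293

22.9%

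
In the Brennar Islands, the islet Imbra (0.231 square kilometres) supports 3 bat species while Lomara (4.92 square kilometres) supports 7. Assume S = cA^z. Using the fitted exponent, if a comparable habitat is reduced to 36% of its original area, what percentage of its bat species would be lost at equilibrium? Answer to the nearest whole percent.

z = ln(7/3) / ln(4.92/0.231) = 0.8473 / 3.0586 = 0.2770
S_new/S_old = (A_new/A_old)^z = 0.36^0.2770 = exp(0.2770 × -1.0217) = 0.7535
Fraction lost = 1 − 0.7535 = 0.2465

25%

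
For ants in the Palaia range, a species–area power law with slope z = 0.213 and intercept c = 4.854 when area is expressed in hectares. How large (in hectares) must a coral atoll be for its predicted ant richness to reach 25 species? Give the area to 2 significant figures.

25 = 4.854 × A^0.213  ⇒  A^0.213 = 25/4.854 = 5.15
ln A = ln(5.15) / 0.213 = 1.6391 / 0.213 = 7.6952
A = e^7.6952 ≈ 2198 hectares

2200 hectares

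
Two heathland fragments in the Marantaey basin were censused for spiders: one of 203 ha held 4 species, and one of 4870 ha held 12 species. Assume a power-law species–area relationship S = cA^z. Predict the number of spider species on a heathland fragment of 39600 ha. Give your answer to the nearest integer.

z = ln(12/4) / ln(4870/203) = 1.0986 / 3.1776 = 0.3457
c = 4 / 203^0.3457 = 4 / 6.277 = 0.6372
S₃ = 0.6372 × 39600^0.3457 = 0.6372 × 38.87 ≈ 24.77

25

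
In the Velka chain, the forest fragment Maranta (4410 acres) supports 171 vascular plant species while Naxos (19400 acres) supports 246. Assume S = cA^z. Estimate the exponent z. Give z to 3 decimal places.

0.245

Taking logs: ln S = ln c + z ln A, so z = (ln S₂ − ln S₁)/(ln A₂ − ln A₁).
z = ln(246/171) / ln(19400/4410) = ln(1.439) / ln(4.399) = 0.3637 / 1.4814 = 0.2455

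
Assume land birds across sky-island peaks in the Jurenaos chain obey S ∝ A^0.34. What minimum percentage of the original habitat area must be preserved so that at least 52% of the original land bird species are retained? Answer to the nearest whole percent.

Need (A_new/A_old)^0.34 = 0.52, so A_new/A_old = 0.52^(1/0.34) = 0.52^2.941
ln(A_new/A_old) = ln 0.52 / 0.34 = -0.6539 / 0.34 = -1.9233
A_new/A_old = e^-1.9233 ≈ 0.1461

15%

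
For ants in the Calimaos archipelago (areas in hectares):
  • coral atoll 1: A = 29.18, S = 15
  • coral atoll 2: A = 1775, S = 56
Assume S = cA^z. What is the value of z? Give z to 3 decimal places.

Taking logs: ln S = ln c + z ln A, so z = (ln S₂ − ln S₁)/(ln A₂ − ln A₁).
z = ln(56/15) / ln(1775/29.18) = ln(3.733) / ln(60.83) = 1.3173 / 4.1081 = 0.3207

0.321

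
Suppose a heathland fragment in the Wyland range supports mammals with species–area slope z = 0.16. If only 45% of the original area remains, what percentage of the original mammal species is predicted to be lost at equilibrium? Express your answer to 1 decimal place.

12.0%

S_new/S_old = (A_new/A_old)^z = 0.45^0.16
= exp(0.16 × ln 0.45) = exp(0.16 × -0.7985) = exp(-0.1278) ≈ 0.8801
Fraction lost = 1 − 0.8801 = 0.1199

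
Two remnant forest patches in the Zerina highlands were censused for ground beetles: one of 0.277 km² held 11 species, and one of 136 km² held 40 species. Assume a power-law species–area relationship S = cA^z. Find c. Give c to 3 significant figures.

z = ln(S₂/S₁) / ln(A₂/A₁) = ln(40/11) / ln(136/0.277) = 1.2910 / 6.1964 = 0.2083
c = S₁ / A₁^z = 11 / 0.277^0.2083 = 11 / 0.7653 = 14.37

14.4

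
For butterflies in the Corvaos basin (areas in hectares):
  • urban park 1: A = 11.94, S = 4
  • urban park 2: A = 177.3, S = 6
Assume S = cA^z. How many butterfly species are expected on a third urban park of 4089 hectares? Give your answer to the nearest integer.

10

z = ln(6/4) / ln(177.3/11.94) = 0.4055 / 2.6979 = 0.1503
c = 4 / 11.94^0.1503 = 4 / 1.452 = 2.756
S₃ = 2.756 × 4089^0.1503 = 2.756 × 3.49 ≈ 9.616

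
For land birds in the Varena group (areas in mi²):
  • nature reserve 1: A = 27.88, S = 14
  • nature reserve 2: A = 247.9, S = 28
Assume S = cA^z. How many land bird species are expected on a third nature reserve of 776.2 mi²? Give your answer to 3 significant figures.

z = ln(28/14) / ln(247.9/27.88) = 0.6931 / 2.1851 = 0.3172
c = 14 / 27.88^0.3172 = 14 / 2.874 = 4.871
S₃ = 4.871 × 776.2^0.3172 = 4.871 × 8.255 ≈ 40.22

40.2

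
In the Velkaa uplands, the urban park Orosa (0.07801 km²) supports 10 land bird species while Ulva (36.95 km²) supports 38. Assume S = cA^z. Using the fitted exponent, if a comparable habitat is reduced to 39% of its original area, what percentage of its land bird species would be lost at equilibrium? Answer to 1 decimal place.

z = ln(38/10) / ln(36.95/0.07801) = 1.3350 / 6.1605 = 0.2167
S_new/S_old = (A_new/A_old)^z = 0.39^0.2167 = exp(0.2167 × -0.9416) = 0.8154
Fraction lost = 1 − 0.8154 = 0.1846

18.5%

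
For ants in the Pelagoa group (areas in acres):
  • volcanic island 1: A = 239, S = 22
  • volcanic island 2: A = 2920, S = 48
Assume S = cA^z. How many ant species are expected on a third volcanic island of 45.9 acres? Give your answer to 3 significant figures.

13.2

z = ln(48/22) / ln(2920/239) = 0.7802 / 2.5029 = 0.3117
c = 22 / 239^0.3117 = 22 / 5.513 = 3.991
S₃ = 3.991 × 45.9^0.3117 = 3.991 × 3.296 ≈ 13.15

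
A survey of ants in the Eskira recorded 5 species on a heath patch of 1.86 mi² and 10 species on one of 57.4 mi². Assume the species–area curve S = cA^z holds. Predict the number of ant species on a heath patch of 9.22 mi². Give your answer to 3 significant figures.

z = ln(10/5) / ln(57.4/1.86) = 0.6931 / 3.4295 = 0.2021
c = 5 / 1.86^0.2021 = 5 / 1.134 = 4.411
S₃ = 4.411 × 9.22^0.2021 = 4.411 × 1.567 ≈ 6.91

6.91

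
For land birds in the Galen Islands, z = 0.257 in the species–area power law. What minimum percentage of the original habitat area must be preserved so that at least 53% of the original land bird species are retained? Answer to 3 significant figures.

Need (A_new/A_old)^0.257 = 0.53, so A_new/A_old = 0.53^(1/0.257) = 0.53^3.891
ln(A_new/A_old) = ln 0.53 / 0.257 = -0.6349 / 0.257 = -2.4703
A_new/A_old = e^-2.4703 ≈ 0.08456

8.46%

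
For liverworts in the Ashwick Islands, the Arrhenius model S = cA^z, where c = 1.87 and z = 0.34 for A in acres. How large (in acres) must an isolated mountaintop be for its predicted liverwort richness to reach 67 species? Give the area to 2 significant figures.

37000 acres

67 = 1.87 × A^0.34  ⇒  A^0.34 = 67/1.87 = 35.83
ln A = ln(35.83) / 0.34 = 3.5788 / 0.34 = 10.5257
A = e^10.5257 ≈ 37263 acres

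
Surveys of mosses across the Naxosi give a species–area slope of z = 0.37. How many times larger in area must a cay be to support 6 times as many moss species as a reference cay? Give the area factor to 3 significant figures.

127

(A₂/A₁)^0.37 = 6, so A₂/A₁ = 6^(1/0.37) = 6^2.703
ln(A₂/A₁) = ln 6 / 0.37 = 1.7918 / 0.37 = 4.8426
A₂/A₁ = e^4.8426 ≈ 126.8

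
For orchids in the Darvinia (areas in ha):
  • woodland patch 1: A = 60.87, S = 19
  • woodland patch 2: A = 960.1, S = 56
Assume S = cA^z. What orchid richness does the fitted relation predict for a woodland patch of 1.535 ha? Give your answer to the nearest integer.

z = ln(56/19) / ln(960.1/60.87) = 1.0809 / 2.7583 = 0.3919
c = 19 / 60.87^0.3919 = 19 / 5.003 = 3.797
S₃ = 3.797 × 1.535^0.3919 = 3.797 × 1.183 ≈ 4.492

4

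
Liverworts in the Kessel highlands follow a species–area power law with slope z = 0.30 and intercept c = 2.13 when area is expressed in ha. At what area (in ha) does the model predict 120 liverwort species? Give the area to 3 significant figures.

685000 ha

120 = 2.13 × A^0.3  ⇒  A^0.3 = 120/2.13 = 56.34
ln A = ln(56.34) / 0.3 = 4.0314 / 0.3 = 13.4379
A = e^13.4379 ≈ 685497 ha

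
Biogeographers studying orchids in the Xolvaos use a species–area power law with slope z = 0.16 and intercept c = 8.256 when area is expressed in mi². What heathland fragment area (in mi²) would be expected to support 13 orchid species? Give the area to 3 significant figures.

13 = 8.256 × A^0.16  ⇒  A^0.16 = 13/8.256 = 1.575
ln A = ln(1.575) / 0.16 = 0.4540 / 0.16 = 2.8376
A = e^2.8376 ≈ 17.07 mi²

17.1 mi²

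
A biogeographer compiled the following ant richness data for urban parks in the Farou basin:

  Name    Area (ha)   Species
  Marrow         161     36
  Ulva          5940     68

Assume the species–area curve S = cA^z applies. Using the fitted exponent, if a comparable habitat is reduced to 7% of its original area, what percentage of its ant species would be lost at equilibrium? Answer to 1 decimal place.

37.4%

z = ln(68/36) / ln(5940/161) = 0.6360 / 3.6081 = 0.1763
S_new/S_old = (A_new/A_old)^z = 0.07^0.1763 = exp(0.1763 × -2.6593) = 0.6258
Fraction lost = 1 − 0.6258 = 0.3742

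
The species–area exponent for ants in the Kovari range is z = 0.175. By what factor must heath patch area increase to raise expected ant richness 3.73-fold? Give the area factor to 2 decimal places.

1848.88

(A₂/A₁)^0.175 = 3.73, so A₂/A₁ = 3.73^(1/0.175) = 3.73^5.714
ln(A₂/A₁) = ln 3.73 / 0.175 = 1.3164 / 0.175 = 7.5223
A₂/A₁ = e^7.5223 ≈ 1849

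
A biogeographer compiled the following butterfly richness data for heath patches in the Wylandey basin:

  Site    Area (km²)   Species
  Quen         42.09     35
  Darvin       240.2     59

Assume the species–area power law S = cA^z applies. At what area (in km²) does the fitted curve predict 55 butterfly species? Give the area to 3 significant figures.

190 km²

z = ln(59/35) / ln(240.2/42.09) = 0.5222 / 1.7417 = 0.2998
c = 35 / 42.09^0.2998 = 35 / 3.069 = 11.41
A = (55/11.41)^(1/0.2998) ⇒ ln A = ln(4.822)/0.2998 = 5.2473
A = e^5.2473 ≈ 190.1 km²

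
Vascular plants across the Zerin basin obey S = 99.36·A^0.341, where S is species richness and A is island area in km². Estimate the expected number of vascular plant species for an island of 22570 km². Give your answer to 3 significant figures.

S = 99.36 × 22570^0.341
ln S = ln 99.36 + 0.341 × ln 22570 = 4.5987 + 0.341 × 10.0244 = 8.0171
S = e^8.0171 ≈ 3032

3030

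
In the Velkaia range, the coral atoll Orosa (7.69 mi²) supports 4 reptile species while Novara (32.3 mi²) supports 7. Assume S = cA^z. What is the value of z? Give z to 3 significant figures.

0.390

Taking logs: ln S = ln c + z ln A, so z = (ln S₂ − ln S₁)/(ln A₂ − ln A₁).
z = ln(7/4) / ln(32.3/7.69) = ln(1.75) / ln(4.2) = 0.5596 / 1.4351 = 0.3899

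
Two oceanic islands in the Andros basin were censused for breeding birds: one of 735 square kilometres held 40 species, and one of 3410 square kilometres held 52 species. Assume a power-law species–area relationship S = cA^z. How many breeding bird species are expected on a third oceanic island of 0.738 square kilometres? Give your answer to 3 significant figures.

12.3

z = ln(52/40) / ln(3410/735) = 0.2624 / 1.5346 = 0.1710
c = 40 / 735^0.1710 = 40 / 3.091 = 12.94
S₃ = 12.94 × 0.738^0.1710 = 12.94 × 0.9494 ≈ 12.29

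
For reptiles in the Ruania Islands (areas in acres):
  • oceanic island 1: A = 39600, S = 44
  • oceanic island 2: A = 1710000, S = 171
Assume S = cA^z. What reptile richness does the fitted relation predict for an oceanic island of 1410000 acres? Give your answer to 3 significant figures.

160

z = ln(171/44) / ln(1710000/39600) = 1.3575 / 3.7654 = 0.3605
c = 44 / 39600^0.3605 = 44 / 45.45 = 0.9681
S₃ = 0.9681 × 1410000^0.3605 = 0.9681 × 164.8 ≈ 159.5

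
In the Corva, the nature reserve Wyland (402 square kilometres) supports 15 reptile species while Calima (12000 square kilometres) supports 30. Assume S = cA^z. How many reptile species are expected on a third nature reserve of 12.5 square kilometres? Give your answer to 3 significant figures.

7.39

z = ln(30/15) / ln(12000/402) = 0.6931 / 3.3962 = 0.2041
c = 15 / 402^0.2041 = 15 / 3.4 = 4.411
S₃ = 4.411 × 12.5^0.2041 = 4.411 × 1.674 ≈ 7.387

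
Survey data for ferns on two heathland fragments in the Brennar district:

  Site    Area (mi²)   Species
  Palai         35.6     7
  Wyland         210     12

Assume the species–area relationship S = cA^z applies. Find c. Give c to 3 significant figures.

z = ln(S₂/S₁) / ln(A₂/A₁) = ln(12/7) / ln(210/35.6) = 0.5390 / 1.7748 = 0.3037
c = S₁ / A₁^z = 7 / 35.6^0.3037 = 7 / 2.959 = 2.365

2.37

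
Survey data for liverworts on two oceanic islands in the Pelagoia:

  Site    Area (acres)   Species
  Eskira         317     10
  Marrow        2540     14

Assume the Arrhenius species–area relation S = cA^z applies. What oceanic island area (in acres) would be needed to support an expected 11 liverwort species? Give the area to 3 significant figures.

z = ln(14/10) / ln(2540/317) = 0.3365 / 2.0810 = 0.1617
c = 10 / 317^0.1617 = 10 / 2.537 = 3.941
A = (11/3.941)^(1/0.1617) ⇒ ln A = ln(2.791)/0.1617 = 6.3484
A = e^6.3484 ≈ 571.6 acres

572 acres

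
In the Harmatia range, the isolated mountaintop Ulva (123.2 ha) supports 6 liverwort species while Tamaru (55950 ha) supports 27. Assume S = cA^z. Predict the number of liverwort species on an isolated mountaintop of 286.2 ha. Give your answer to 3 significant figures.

z = ln(27/6) / ln(55950/123.2) = 1.5041 / 6.1184 = 0.2458
c = 6 / 123.2^0.2458 = 6 / 3.265 = 1.837
S₃ = 1.837 × 286.2^0.2458 = 1.837 × 4.017 ≈ 7.381

7.38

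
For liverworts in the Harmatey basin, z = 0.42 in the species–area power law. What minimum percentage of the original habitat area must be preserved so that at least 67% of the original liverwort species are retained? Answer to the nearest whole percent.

Need (A_new/A_old)^0.42 = 0.67, so A_new/A_old = 0.67^(1/0.42) = 0.67^2.381
ln(A_new/A_old) = ln 0.67 / 0.42 = -0.4005 / 0.42 = -0.9535
A_new/A_old = e^-0.9535 ≈ 0.3854

39%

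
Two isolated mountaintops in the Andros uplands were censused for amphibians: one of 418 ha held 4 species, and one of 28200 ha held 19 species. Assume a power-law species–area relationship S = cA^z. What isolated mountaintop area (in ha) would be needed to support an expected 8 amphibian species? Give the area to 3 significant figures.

z = ln(19/4) / ln(28200/418) = 1.5581 / 4.2116 = 0.3700
c = 4 / 418^0.3700 = 4 / 9.327 = 0.4289
A = (8/0.4289)^(1/0.3700) ⇒ ln A = ln(18.65)/0.3700 = 7.9090
A = e^7.9090 ≈ 2722 ha

2720 ha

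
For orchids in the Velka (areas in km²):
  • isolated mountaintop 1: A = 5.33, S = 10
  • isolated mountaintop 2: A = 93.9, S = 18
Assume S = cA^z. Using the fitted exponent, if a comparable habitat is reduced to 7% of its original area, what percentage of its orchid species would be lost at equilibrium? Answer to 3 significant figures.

z = ln(18/10) / ln(93.9/5.33) = 0.5878 / 2.8689 = 0.2049
S_new/S_old = (A_new/A_old)^z = 0.07^0.2049 = exp(0.2049 × -2.6593) = 0.5799
Fraction lost = 1 − 0.5799 = 0.4201

42.0%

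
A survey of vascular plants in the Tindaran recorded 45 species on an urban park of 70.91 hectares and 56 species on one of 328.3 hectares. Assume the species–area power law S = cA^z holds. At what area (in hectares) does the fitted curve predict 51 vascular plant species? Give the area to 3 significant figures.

170 hectares

z = ln(56/45) / ln(328.3/70.91) = 0.2187 / 1.5325 = 0.1427
c = 45 / 70.91^0.1427 = 45 / 1.837 = 24.5
A = (51/24.5)^(1/0.1427) ⇒ ln A = ln(2.082)/0.1427 = 5.1385
A = e^5.1385 ≈ 170.5 hectares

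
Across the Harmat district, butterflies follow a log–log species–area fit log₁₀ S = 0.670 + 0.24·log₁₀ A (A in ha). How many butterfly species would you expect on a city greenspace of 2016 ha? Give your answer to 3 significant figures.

29.0

S = 4.677 × 2016^0.24
ln S = ln 4.677 + 0.24 × ln 2016 = 1.5427 + 0.24 × 7.6089 = 3.3689
S = e^3.3689 ≈ 29.05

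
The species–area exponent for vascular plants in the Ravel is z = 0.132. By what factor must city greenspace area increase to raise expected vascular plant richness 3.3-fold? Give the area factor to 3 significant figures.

8470

(A₂/A₁)^0.132 = 3.3, so A₂/A₁ = 3.3^(1/0.132) = 3.3^7.576
ln(A₂/A₁) = ln 3.3 / 0.132 = 1.1939 / 0.132 = 9.0449
A₂/A₁ = e^9.0449 ≈ 8475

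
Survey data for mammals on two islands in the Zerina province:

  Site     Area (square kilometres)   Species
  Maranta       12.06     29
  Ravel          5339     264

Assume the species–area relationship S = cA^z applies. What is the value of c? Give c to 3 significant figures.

z = ln(S₂/S₁) / ln(A₂/A₁) = ln(264/29) / ln(5339/12.06) = 2.2087 / 6.0929 = 0.3625
c = S₁ / A₁^z = 29 / 12.06^0.3625 = 29 / 2.466 = 11.76

11.8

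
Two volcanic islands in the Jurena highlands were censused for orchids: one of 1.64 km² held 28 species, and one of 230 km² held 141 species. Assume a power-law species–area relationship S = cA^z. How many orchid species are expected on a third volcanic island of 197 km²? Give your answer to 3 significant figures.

z = ln(141/28) / ln(230/1.64) = 1.6166 / 4.9434 = 0.3270
c = 28 / 1.64^0.3270 = 28 / 1.176 = 23.82
S₃ = 23.82 × 197^0.3270 = 23.82 × 5.628 ≈ 134

134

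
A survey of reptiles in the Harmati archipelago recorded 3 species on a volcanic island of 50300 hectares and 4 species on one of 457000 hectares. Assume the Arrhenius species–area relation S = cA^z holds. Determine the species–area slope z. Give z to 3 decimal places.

0.130

Taking logs: ln S = ln c + z ln A, so z = (ln S₂ − ln S₁)/(ln A₂ − ln A₁).
z = ln(4/3) / ln(457000/50300) = ln(1.333) / ln(9.085) = 0.2877 / 2.2067 = 0.1304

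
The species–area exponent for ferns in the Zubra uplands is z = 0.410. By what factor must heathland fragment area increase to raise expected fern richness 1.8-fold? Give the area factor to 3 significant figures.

4.19

(A₂/A₁)^0.41 = 1.8, so A₂/A₁ = 1.8^(1/0.41) = 1.8^2.439
ln(A₂/A₁) = ln 1.8 / 0.41 = 0.5878 / 0.41 = 1.4336
A₂/A₁ = e^1.4336 ≈ 4.194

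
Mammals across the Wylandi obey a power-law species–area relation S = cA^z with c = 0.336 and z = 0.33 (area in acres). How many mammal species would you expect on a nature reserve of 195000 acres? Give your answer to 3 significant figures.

S = 0.336 × 195000^0.33
ln S = ln 0.336 + 0.33 × ln 195000 = -1.0906 + 0.33 × 12.1808 = 2.9290
S = e^2.9290 ≈ 18.71

18.7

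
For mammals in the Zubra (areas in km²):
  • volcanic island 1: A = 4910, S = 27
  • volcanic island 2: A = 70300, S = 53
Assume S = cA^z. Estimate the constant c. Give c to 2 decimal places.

z = ln(S₂/S₁) / ln(A₂/A₁) = ln(53/27) / ln(70300/4910) = 0.6745 / 2.6615 = 0.2534
c = S₁ / A₁^z = 27 / 4910^0.2534 = 27 / 8.617 = 3.133

3.13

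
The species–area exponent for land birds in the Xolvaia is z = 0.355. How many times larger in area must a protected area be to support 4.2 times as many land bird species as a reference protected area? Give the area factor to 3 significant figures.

57.0

(A₂/A₁)^0.355 = 4.2, so A₂/A₁ = 4.2^(1/0.355) = 4.2^2.817
ln(A₂/A₁) = ln 4.2 / 0.355 = 1.4351 / 0.355 = 4.0425
A₂/A₁ = e^4.0425 ≈ 56.97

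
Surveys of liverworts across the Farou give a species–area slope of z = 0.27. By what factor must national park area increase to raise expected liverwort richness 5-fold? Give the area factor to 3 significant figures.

388

(A₂/A₁)^0.27 = 5, so A₂/A₁ = 5^(1/0.27) = 5^3.704
ln(A₂/A₁) = ln 5 / 0.27 = 1.6094 / 0.27 = 5.9609
A₂/A₁ = e^5.9609 ≈ 388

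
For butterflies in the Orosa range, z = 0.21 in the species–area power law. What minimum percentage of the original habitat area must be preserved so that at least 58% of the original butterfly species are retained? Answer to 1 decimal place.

Need (A_new/A_old)^0.21 = 0.58, so A_new/A_old = 0.58^(1/0.21) = 0.58^4.762
ln(A_new/A_old) = ln 0.58 / 0.21 = -0.5447 / 0.21 = -2.5939
A_new/A_old = e^-2.5939 ≈ 0.07473

7.5%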